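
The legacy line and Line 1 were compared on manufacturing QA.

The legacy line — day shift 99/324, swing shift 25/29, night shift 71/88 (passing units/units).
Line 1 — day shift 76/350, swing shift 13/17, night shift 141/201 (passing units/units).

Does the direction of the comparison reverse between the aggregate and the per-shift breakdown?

Day shift: the legacy line 99/324 = 30.6%, Line 1 76/350 = 21.7% → the legacy line
Swing shift: the legacy line 25/29 = 86.2%, Line 1 13/17 = 76.5% → the legacy line
Night shift: the legacy line 71/88 = 80.7%, Line 1 141/201 = 70.1% → the legacy line
Overall: the legacy line 195/441 = 44.2%, Line 1 230/568 = 40.5% → the legacy line
The legacy line wins overall and in every shift group — no reversal.

No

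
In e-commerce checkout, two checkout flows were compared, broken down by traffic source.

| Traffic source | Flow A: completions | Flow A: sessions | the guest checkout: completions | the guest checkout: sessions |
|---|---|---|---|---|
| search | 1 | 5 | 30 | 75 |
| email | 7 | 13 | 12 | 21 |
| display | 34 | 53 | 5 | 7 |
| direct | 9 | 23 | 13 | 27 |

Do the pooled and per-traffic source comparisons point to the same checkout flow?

No

Search: Flow A 1/5 = 20.0%, the guest checkout 30/75 = 40.0% → the guest checkout
Email: Flow A 7/13 = 53.8%, the guest checkout 12/21 = 57.1% → the guest checkout
Display: Flow A 34/53 = 64.2%, the guest checkout 5/7 = 71.4% → the guest checkout
Direct: Flow A 9/23 = 39.1%, the guest checkout 13/27 = 48.1% → the guest checkout
Overall: Flow A 51/94 = 54.3%, the guest checkout 60/130 = 46.2% → Flow A
The guest checkout wins each traffic group but Flow A wins overall — the comparison reverses. The guest checkout's sessions skew toward search, which has a lower base rate.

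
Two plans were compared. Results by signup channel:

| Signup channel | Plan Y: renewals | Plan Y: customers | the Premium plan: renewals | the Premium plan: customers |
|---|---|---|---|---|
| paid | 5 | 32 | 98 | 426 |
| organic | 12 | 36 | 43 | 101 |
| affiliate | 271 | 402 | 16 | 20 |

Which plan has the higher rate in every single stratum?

the Premium plan

Paid: Plan Y 5/32 = 15.6%, the Premium plan 98/426 = 23.0% → the Premium plan
Organic: Plan Y 12/36 = 33.3%, the Premium plan 43/101 = 42.6% → the Premium plan
Affiliate: Plan Y 271/402 = 67.4%, the Premium plan 16/20 = 80.0% → the Premium plan
The Premium plan has the higher rate in all 3 groups.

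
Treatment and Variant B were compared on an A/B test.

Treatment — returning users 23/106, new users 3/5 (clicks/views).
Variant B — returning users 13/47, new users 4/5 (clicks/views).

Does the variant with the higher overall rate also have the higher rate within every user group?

Yes

Returning users: Treatment 23/106 = 21.7%, Variant B 13/47 = 27.7% → Variant B
New users: Treatment 3/5 = 60.0%, Variant B 4/5 = 80.0% → Variant B
Overall: Treatment 26/111 = 23.4%, Variant B 17/52 = 32.7% → Variant B
Variant B wins overall and in every user group — no reversal.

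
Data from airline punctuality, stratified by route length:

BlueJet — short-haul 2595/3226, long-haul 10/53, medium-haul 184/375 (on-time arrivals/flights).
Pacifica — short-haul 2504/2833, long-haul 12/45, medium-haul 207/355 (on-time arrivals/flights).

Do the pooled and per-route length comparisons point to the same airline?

Short-haul: BlueJet 2595/3226 = 80.4%, Pacifica 2504/2833 = 88.4% → Pacifica
Long-haul: BlueJet 10/53 = 18.9%, Pacifica 12/45 = 26.7% → Pacifica
Medium-haul: BlueJet 184/375 = 49.1%, Pacifica 207/355 = 58.3% → Pacifica
Overall: BlueJet 2789/3654 = 76.3%, Pacifica 2723/3233 = 84.2% → Pacifica
Pacifica wins overall and in every route group — no reversal.

Yes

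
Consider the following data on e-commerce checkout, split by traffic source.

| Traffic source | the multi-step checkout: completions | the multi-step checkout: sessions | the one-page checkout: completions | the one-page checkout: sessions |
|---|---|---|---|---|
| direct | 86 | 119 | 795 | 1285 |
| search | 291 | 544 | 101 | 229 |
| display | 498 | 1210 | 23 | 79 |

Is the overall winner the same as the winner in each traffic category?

No

Direct: the multi-step checkout 86/119 = 72.3%, the one-page checkout 795/1285 = 61.9% → the multi-step checkout
Search: the multi-step checkout 291/544 = 53.5%, the one-page checkout 101/229 = 44.1% → the multi-step checkout
Display: the multi-step checkout 498/1210 = 41.2%, the one-page checkout 23/79 = 29.1% → the multi-step checkout
Overall: the multi-step checkout 875/1873 = 46.7%, the one-page checkout 919/1593 = 57.7% → the one-page checkout
The multi-step checkout wins each traffic group but the one-page checkout wins overall — the comparison reverses. The multi-step checkout's sessions skew toward display, which has a lower base rate.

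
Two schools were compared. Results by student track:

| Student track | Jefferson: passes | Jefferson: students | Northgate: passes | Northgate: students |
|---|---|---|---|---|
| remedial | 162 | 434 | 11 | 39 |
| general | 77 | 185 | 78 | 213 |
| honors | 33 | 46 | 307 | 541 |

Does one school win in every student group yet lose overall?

Remedial: Jefferson 162/434 = 37.3%, Northgate 11/39 = 28.2% → Jefferson
General: Jefferson 77/185 = 41.6%, Northgate 78/213 = 36.6% → Jefferson
Honors: Jefferson 33/46 = 71.7%, Northgate 307/541 = 56.7% → Jefferson
Overall: Jefferson 272/665 = 40.9%, Northgate 396/793 = 49.9% → Northgate
Jefferson wins each student group but Northgate wins overall — the comparison reverses. Jefferson's students skew toward remedial, which has a lower base rate.

Yes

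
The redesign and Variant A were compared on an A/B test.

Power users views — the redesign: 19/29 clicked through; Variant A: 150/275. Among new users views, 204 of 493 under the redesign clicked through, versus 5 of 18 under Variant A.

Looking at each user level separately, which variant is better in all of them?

Power users: the redesign 19/29 = 65.5%, Variant A 150/275 = 54.5% → the redesign
New users: the redesign 204/493 = 41.4%, Variant A 5/18 = 27.8% → the redesign
The redesign has the higher rate in both groups.

the redesign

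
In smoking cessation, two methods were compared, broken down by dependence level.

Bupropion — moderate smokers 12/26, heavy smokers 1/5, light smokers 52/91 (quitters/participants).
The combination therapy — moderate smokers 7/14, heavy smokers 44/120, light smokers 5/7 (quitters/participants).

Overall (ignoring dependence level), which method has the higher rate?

Moderate smokers: bupropion 12/26 = 46.2%, the combination therapy 7/14 = 50.0% → the combination therapy
Heavy smokers: bupropion 1/5 = 20.0%, the combination therapy 44/120 = 36.7% → the combination therapy
Light smokers: bupropion 52/91 = 57.1%, the combination therapy 5/7 = 71.4% → the combination therapy
Overall: bupropion 65/122 = 53.3%, the combination therapy 56/141 = 39.7% → bupropion
(The combination therapy wins every dependence group but bupropion wins overall — the combination therapy's participants skew toward the low-rate heavy smokers group.)

bupropion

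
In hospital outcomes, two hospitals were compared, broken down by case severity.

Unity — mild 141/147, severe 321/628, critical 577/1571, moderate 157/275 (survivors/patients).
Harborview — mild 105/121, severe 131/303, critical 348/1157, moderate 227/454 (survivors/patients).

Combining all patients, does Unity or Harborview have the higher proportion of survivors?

Unity

Mild: Unity 141/147 = 95.9%, Harborview 105/121 = 86.8% → Unity
Severe: Unity 321/628 = 51.1%, Harborview 131/303 = 43.2% → Unity
Critical: Unity 577/1571 = 36.7%, Harborview 348/1157 = 30.1% → Unity
Moderate: Unity 157/275 = 57.1%, Harborview 227/454 = 50.0% → Unity
Overall: Unity 1196/2621 = 45.6%, Harborview 811/2035 = 39.9% → Unity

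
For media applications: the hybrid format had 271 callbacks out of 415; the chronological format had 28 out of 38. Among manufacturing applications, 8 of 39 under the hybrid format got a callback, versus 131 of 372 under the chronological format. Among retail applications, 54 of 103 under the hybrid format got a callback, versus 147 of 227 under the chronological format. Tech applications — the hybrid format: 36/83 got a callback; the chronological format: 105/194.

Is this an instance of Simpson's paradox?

Media: the hybrid format 271/415 = 65.3%, the chronological format 28/38 = 73.7% → the chronological format
Manufacturing: the hybrid format 8/39 = 20.5%, the chronological format 131/372 = 35.2% → the chronological format
Retail: the hybrid format 54/103 = 52.4%, the chronological format 147/227 = 64.8% → the chronological format
Tech: the hybrid format 36/83 = 43.4%, the chronological format 105/194 = 54.1% → the chronological format
Overall: the hybrid format 369/640 = 57.7%, the chronological format 411/831 = 49.5% → the hybrid format
The chronological format wins each industry group but the hybrid format wins overall — the comparison reverses. The chronological format's applications skew toward manufacturing, which has a lower base rate.

Yes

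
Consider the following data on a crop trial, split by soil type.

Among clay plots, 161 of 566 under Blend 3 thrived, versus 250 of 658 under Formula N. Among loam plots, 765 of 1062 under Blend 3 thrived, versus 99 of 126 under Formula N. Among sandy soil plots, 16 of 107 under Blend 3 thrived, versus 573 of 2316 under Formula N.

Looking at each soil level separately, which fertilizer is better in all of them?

Clay: Blend 3 161/566 = 28.4%, Formula N 250/658 = 38.0% → Formula N
Loam: Blend 3 765/1062 = 72.0%, Formula N 99/126 = 78.6% → Formula N
Sandy soil: Blend 3 16/107 = 15.0%, Formula N 573/2316 = 24.7% → Formula N
Formula N has the higher rate in all 3 groups.

Formula N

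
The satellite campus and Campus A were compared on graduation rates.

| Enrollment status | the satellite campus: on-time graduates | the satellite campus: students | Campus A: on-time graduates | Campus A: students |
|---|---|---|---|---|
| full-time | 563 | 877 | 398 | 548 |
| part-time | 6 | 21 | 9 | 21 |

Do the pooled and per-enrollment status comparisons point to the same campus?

Full-time: the satellite campus 563/877 = 64.2%, Campus A 398/548 = 72.6% → Campus A
Part-time: the satellite campus 6/21 = 28.6%, Campus A 9/21 = 42.9% → Campus A
Overall: the satellite campus 569/898 = 63.4%, Campus A 407/569 = 71.5% → Campus A
Campus A wins overall and in every enrollment group — no reversal.

Yes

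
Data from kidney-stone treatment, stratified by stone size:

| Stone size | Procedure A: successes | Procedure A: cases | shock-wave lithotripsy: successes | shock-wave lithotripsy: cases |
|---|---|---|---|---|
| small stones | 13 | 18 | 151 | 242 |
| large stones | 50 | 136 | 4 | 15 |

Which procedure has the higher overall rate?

Small stones: Procedure A 13/18 = 72.2%, shock-wave lithotripsy 151/242 = 62.4% → Procedure A
Large stones: Procedure A 50/136 = 36.8%, shock-wave lithotripsy 4/15 = 26.7% → Procedure A
Overall: Procedure A 63/154 = 40.9%, shock-wave lithotripsy 155/257 = 60.3% → shock-wave lithotripsy
(Procedure A wins every stone group but shock-wave lithotripsy wins overall — Procedure A's cases skew toward the low-rate large stones group.)

shock-wave lithotripsy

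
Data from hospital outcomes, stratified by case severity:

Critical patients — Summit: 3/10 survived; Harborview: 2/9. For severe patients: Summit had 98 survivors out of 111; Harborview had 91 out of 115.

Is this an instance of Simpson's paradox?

No

Critical: Summit 3/10 = 30.0%, Harborview 2/9 = 22.2% → Summit
Severe: Summit 98/111 = 88.3%, Harborview 91/115 = 79.1% → Summit
Overall: Summit 101/121 = 83.5%, Harborview 93/124 = 75.0% → Summit
Summit wins overall and in every case group — no reversal.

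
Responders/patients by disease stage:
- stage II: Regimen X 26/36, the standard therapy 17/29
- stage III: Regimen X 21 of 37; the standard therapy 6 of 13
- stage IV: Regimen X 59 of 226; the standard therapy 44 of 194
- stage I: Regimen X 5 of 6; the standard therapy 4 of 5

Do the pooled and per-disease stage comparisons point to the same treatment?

Stage II: Regimen X 26/36 = 72.2%, the standard therapy 17/29 = 58.6% → Regimen X
Stage III: Regimen X 21/37 = 56.8%, the standard therapy 6/13 = 46.2% → Regimen X
Stage IV: Regimen X 59/226 = 26.1%, the standard therapy 44/194 = 22.7% → Regimen X
Stage I: Regimen X 5/6 = 83.3%, the standard therapy 4/5 = 80.0% → Regimen X
Overall: Regimen X 111/305 = 36.4%, the standard therapy 71/241 = 29.5% → Regimen X
Regimen X wins overall and in every disease group — no reversal.

Yes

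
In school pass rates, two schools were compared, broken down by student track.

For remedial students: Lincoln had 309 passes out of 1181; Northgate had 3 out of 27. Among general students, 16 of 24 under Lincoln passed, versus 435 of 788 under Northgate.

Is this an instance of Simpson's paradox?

Remedial: Lincoln 309/1181 = 26.2%, Northgate 3/27 = 11.1% → Lincoln
General: Lincoln 16/24 = 66.7%, Northgate 435/788 = 55.2% → Lincoln
Overall: Lincoln 325/1205 = 27.0%, Northgate 438/815 = 53.7% → Northgate
Lincoln wins each student group but Northgate wins overall — the comparison reverses. Lincoln's students skew toward remedial, which has a lower base rate.

Yes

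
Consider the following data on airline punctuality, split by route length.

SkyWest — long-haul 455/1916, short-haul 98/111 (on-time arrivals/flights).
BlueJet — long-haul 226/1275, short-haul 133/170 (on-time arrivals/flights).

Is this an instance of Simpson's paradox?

No

Long-haul: SkyWest 455/1916 = 23.7%, BlueJet 226/1275 = 17.7% → SkyWest
Short-haul: SkyWest 98/111 = 88.3%, BlueJet 133/170 = 78.2% → SkyWest
Overall: SkyWest 553/2027 = 27.3%, BlueJet 359/1445 = 24.8% → SkyWest
SkyWest wins overall and in every route group — no reversal.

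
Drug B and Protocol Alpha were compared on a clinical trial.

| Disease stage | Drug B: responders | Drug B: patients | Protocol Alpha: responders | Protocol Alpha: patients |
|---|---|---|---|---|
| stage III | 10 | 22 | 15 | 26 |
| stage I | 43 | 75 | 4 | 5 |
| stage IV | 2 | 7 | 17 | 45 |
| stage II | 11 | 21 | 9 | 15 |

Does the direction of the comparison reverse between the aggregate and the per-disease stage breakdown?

Stage III: Drug B 10/22 = 45.5%, Protocol Alpha 15/26 = 57.7% → Protocol Alpha
Stage I: Drug B 43/75 = 57.3%, Protocol Alpha 4/5 = 80.0% → Protocol Alpha
Stage IV: Drug B 2/7 = 28.6%, Protocol Alpha 17/45 = 37.8% → Protocol Alpha
Stage II: Drug B 11/21 = 52.4%, Protocol Alpha 9/15 = 60.0% → Protocol Alpha
Overall: Drug B 66/125 = 52.8%, Protocol Alpha 45/91 = 49.5% → Drug B
Protocol Alpha wins each disease group but Drug B wins overall — the comparison reverses. Protocol Alpha's patients skew toward stage IV, which has a lower base rate.

Yes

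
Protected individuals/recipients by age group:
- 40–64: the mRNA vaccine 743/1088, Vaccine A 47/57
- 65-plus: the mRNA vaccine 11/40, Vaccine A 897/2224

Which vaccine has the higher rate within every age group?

40–64: the mRNA vaccine 743/1088 = 68.3%, Vaccine A 47/57 = 82.5% → Vaccine A
65-plus: the mRNA vaccine 11/40 = 27.5%, Vaccine A 897/2224 = 40.3% → Vaccine A
Vaccine A has the higher rate in both groups.

Vaccine A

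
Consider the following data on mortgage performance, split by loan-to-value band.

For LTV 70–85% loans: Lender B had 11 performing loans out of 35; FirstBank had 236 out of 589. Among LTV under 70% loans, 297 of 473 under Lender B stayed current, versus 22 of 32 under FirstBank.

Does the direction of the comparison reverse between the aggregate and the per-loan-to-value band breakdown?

Yes

LTV 70–85%: Lender B 11/35 = 31.4%, FirstBank 236/589 = 40.1% → FirstBank
LTV under 70%: Lender B 297/473 = 62.8%, FirstBank 22/32 = 68.8% → FirstBank
Overall: Lender B 308/508 = 60.6%, FirstBank 258/621 = 41.5% → Lender B
FirstBank wins each loan-to-value group but Lender B wins overall — the comparison reverses. FirstBank's loans skew toward LTV 70–85%, which has a lower base rate.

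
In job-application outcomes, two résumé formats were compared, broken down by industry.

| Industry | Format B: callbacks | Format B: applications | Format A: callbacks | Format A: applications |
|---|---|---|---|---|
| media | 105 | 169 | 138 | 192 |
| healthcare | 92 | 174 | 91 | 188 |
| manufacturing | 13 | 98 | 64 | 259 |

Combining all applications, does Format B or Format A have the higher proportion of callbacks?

Format B

Media: Format B 105/169 = 62.1%, Format A 138/192 = 71.9% → Format A
Healthcare: Format B 92/174 = 52.9%, Format A 91/188 = 48.4% → Format B
Manufacturing: Format B 13/98 = 13.3%, Format A 64/259 = 24.7% → Format A
Overall: Format B 210/441 = 47.6%, Format A 293/639 = 45.9% → Format B
(Neither sweeps every industry group, but Format B has the higher pooled rate.)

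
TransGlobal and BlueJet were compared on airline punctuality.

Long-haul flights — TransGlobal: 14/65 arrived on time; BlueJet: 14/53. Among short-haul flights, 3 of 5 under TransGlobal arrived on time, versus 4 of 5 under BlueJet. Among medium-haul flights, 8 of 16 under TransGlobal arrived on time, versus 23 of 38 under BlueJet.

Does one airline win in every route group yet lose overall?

Long-haul: TransGlobal 14/65 = 21.5%, BlueJet 14/53 = 26.4% → BlueJet
Short-haul: TransGlobal 3/5 = 60.0%, BlueJet 4/5 = 80.0% → BlueJet
Medium-haul: TransGlobal 8/16 = 50.0%, BlueJet 23/38 = 60.5% → BlueJet
Overall: TransGlobal 25/86 = 29.1%, BlueJet 41/96 = 42.7% → BlueJet
BlueJet wins overall and in every route group — no reversal.

No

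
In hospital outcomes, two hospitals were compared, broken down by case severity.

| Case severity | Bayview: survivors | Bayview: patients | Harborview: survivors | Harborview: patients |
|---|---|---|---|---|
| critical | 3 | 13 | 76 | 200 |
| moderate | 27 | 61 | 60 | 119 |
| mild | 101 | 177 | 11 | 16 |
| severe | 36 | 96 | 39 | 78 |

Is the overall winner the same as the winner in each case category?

No

Critical: Bayview 3/13 = 23.1%, Harborview 76/200 = 38.0% → Harborview
Moderate: Bayview 27/61 = 44.3%, Harborview 60/119 = 50.4% → Harborview
Mild: Bayview 101/177 = 57.1%, Harborview 11/16 = 68.8% → Harborview
Severe: Bayview 36/96 = 37.5%, Harborview 39/78 = 50.0% → Harborview
Overall: Bayview 167/347 = 48.1%, Harborview 186/413 = 45.0% → Bayview
Harborview wins each case group but Bayview wins overall — the comparison reverses. Harborview's patients skew toward critical, which has a lower base rate.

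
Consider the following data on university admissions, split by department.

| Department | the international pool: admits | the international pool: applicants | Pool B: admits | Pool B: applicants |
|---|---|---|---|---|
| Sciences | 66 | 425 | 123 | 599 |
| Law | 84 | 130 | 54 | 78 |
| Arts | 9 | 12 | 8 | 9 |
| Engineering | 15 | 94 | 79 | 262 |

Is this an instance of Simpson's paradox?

No

Sciences: the international pool 66/425 = 15.5%, Pool B 123/599 = 20.5% → Pool B
Law: the international pool 84/130 = 64.6%, Pool B 54/78 = 69.2% → Pool B
Arts: the international pool 9/12 = 75.0%, Pool B 8/9 = 88.9% → Pool B
Engineering: the international pool 15/94 = 16.0%, Pool B 79/262 = 30.2% → Pool B
Overall: the international pool 174/661 = 26.3%, Pool B 264/948 = 27.8% → Pool B
Pool B wins overall and in every department group — no reversal.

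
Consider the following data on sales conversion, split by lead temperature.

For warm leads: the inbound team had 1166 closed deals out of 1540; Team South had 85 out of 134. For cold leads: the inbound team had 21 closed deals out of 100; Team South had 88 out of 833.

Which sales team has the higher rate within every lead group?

the inbound team

Warm: the inbound team 1166/1540 = 75.7%, Team South 85/134 = 63.4% → the inbound team
Cold: the inbound team 21/100 = 21.0%, Team South 88/833 = 10.6% → the inbound team
The inbound team has the higher rate in both groups.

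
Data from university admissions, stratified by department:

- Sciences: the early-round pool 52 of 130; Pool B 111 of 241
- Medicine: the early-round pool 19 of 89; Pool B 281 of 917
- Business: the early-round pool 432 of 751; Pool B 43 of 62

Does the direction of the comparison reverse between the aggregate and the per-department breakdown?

Sciences: the early-round pool 52/130 = 40.0%, Pool B 111/241 = 46.1% → Pool B
Medicine: the early-round pool 19/89 = 21.3%, Pool B 281/917 = 30.6% → Pool B
Business: the early-round pool 432/751 = 57.5%, Pool B 43/62 = 69.4% → Pool B
Overall: the early-round pool 503/970 = 51.9%, Pool B 435/1220 = 35.7% → the early-round pool
Pool B wins each department group but the early-round pool wins overall — the comparison reverses. Pool B's applicants skew toward Medicine, which has a lower base rate.

Yes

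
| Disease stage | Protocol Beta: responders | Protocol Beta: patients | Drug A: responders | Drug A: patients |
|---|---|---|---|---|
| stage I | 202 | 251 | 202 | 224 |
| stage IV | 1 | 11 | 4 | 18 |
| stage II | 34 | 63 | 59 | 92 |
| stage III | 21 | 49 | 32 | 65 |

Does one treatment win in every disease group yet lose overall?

No

Stage I: Protocol Beta 202/251 = 80.5%, Drug A 202/224 = 90.2% → Drug A
Stage IV: Protocol Beta 1/11 = 9.1%, Drug A 4/18 = 22.2% → Drug A
Stage II: Protocol Beta 34/63 = 54.0%, Drug A 59/92 = 64.1% → Drug A
Stage III: Protocol Beta 21/49 = 42.9%, Drug A 32/65 = 49.2% → Drug A
Overall: Protocol Beta 258/374 = 69.0%, Drug A 297/399 = 74.4% → Drug A
Drug A wins overall and in every disease group — no reversal.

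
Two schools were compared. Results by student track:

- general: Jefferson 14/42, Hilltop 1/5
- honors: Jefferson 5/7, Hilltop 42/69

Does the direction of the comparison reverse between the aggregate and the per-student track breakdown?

Yes

General: Jefferson 14/42 = 33.3%, Hilltop 1/5 = 20.0% → Jefferson
Honors: Jefferson 5/7 = 71.4%, Hilltop 42/69 = 60.9% → Jefferson
Overall: Jefferson 19/49 = 38.8%, Hilltop 43/74 = 58.1% → Hilltop
Jefferson wins each student group but Hilltop wins overall — the comparison reverses. Jefferson's students skew toward general, which has a lower base rate.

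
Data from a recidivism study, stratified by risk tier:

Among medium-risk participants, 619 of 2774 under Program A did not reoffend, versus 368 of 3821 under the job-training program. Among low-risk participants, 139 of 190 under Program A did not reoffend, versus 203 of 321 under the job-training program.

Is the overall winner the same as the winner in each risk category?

Medium-risk: Program A 619/2774 = 22.3%, the job-training program 368/3821 = 9.6% → Program A
Low-risk: Program A 139/190 = 73.2%, the job-training program 203/321 = 63.2% → Program A
Overall: Program A 758/2964 = 25.6%, the job-training program 571/4142 = 13.8% → Program A
Program A wins overall and in every risk group — no reversal.

Yes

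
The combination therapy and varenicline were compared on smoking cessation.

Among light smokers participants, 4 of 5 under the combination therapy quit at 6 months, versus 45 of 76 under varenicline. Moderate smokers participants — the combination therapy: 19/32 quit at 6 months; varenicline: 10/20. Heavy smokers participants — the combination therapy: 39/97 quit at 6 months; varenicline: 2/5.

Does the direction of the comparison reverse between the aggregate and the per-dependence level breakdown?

Yes

Light smokers: the combination therapy 4/5 = 80.0%, varenicline 45/76 = 59.2% → the combination therapy
Moderate smokers: the combination therapy 19/32 = 59.4%, varenicline 10/20 = 50.0% → the combination therapy
Heavy smokers: the combination therapy 39/97 = 40.2%, varenicline 2/5 = 40.0% → the combination therapy
Overall: the combination therapy 62/134 = 46.3%, varenicline 57/101 = 56.4% → varenicline
The combination therapy wins each dependence group but varenicline wins overall — the comparison reverses. The combination therapy's participants skew toward heavy smokers, which has a lower base rate.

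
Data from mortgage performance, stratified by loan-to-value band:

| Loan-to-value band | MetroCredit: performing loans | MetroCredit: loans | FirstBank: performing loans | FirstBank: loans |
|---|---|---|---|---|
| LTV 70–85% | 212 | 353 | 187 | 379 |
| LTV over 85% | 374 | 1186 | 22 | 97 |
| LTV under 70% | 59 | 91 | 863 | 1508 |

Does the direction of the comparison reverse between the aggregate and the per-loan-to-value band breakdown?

LTV 70–85%: MetroCredit 212/353 = 60.1%, FirstBank 187/379 = 49.3% → MetroCredit
LTV over 85%: MetroCredit 374/1186 = 31.5%, FirstBank 22/97 = 22.7% → MetroCredit
LTV under 70%: MetroCredit 59/91 = 64.8%, FirstBank 863/1508 = 57.2% → MetroCredit
Overall: MetroCredit 645/1630 = 39.6%, FirstBank 1072/1984 = 54.0% → FirstBank
MetroCredit wins each loan-to-value group but FirstBank wins overall — the comparison reverses. MetroCredit's loans skew toward LTV over 85%, which has a lower base rate.

Yes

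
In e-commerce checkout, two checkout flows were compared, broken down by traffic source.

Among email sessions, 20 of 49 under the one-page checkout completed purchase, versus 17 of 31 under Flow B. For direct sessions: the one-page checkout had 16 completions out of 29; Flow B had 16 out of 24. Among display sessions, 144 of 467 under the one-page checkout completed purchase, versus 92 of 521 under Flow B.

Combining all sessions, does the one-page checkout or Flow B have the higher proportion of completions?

the one-page checkout

Email: the one-page checkout 20/49 = 40.8%, Flow B 17/31 = 54.8% → Flow B
Direct: the one-page checkout 16/29 = 55.2%, Flow B 16/24 = 66.7% → Flow B
Display: the one-page checkout 144/467 = 30.8%, Flow B 92/521 = 17.7% → the one-page checkout
Overall: the one-page checkout 180/545 = 33.0%, Flow B 125/576 = 21.7% → the one-page checkout
(Neither sweeps every traffic group, but the one-page checkout has the higher pooled rate.)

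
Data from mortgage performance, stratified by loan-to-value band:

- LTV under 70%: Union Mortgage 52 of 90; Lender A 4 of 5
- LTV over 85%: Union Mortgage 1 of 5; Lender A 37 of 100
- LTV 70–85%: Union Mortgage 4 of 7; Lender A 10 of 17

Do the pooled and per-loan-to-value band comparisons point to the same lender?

No

LTV under 70%: Union Mortgage 52/90 = 57.8%, Lender A 4/5 = 80.0% → Lender A
LTV over 85%: Union Mortgage 1/5 = 20.0%, Lender A 37/100 = 37.0% → Lender A
LTV 70–85%: Union Mortgage 4/7 = 57.1%, Lender A 10/17 = 58.8% → Lender A
Overall: Union Mortgage 57/102 = 55.9%, Lender A 51/122 = 41.8% → Union Mortgage
Lender A wins each loan-to-value group but Union Mortgage wins overall — the comparison reverses. Lender A's loans skew toward LTV over 85%, which has a lower base rate.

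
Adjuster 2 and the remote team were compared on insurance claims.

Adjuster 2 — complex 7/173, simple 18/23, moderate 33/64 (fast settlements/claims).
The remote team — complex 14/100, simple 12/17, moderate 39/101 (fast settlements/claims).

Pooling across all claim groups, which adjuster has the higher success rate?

Complex: Adjuster 2 7/173 = 4.0%, the remote team 14/100 = 14.0% → the remote team
Simple: Adjuster 2 18/23 = 78.3%, the remote team 12/17 = 70.6% → Adjuster 2
Moderate: Adjuster 2 33/64 = 51.6%, the remote team 39/101 = 38.6% → Adjuster 2
Overall: Adjuster 2 58/260 = 22.3%, the remote team 65/218 = 29.8% → the remote team
(Neither sweeps every claim group, but the remote team has the higher pooled rate.)

the remote team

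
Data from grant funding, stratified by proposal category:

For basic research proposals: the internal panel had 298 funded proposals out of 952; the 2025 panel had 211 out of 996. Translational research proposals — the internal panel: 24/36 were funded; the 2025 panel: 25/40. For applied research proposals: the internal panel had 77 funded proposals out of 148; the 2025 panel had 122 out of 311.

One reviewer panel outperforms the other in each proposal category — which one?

the internal panel

Basic research: the internal panel 298/952 = 31.3%, the 2025 panel 211/996 = 21.2% → the internal panel
Translational research: the internal panel 24/36 = 66.7%, the 2025 panel 25/40 = 62.5% → the internal panel
Applied research: the internal panel 77/148 = 52.0%, the 2025 panel 122/311 = 39.2% → the internal panel
The internal panel has the higher rate in all 3 groups.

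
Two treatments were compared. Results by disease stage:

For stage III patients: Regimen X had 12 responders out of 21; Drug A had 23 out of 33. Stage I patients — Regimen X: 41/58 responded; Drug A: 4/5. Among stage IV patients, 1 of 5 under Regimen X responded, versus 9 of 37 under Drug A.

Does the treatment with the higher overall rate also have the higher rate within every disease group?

No

Stage III: Regimen X 12/21 = 57.1%, Drug A 23/33 = 69.7% → Drug A
Stage I: Regimen X 41/58 = 70.7%, Drug A 4/5 = 80.0% → Drug A
Stage IV: Regimen X 1/5 = 20.0%, Drug A 9/37 = 24.3% → Drug A
Overall: Regimen X 54/84 = 64.3%, Drug A 36/75 = 48.0% → Regimen X
Drug A wins each disease group but Regimen X wins overall — the comparison reverses. Drug A's patients skew toward stage IV, which has a lower base rate.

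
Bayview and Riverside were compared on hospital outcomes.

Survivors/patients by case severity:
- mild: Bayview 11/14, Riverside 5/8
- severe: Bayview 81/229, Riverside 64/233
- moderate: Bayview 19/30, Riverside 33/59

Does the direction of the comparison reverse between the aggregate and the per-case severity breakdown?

Mild: Bayview 11/14 = 78.6%, Riverside 5/8 = 62.5% → Bayview
Severe: Bayview 81/229 = 35.4%, Riverside 64/233 = 27.5% → Bayview
Moderate: Bayview 19/30 = 63.3%, Riverside 33/59 = 55.9% → Bayview
Overall: Bayview 111/273 = 40.7%, Riverside 102/300 = 34.0% → Bayview
Bayview wins overall and in every case group — no reversal.

No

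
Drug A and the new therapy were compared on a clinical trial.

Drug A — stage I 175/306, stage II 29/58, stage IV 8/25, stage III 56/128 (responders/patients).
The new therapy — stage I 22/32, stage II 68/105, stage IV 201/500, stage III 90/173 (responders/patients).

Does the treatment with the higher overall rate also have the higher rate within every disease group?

Stage I: Drug A 175/306 = 57.2%, the new therapy 22/32 = 68.8% → the new therapy
Stage II: Drug A 29/58 = 50.0%, the new therapy 68/105 = 64.8% → the new therapy
Stage IV: Drug A 8/25 = 32.0%, the new therapy 201/500 = 40.2% → the new therapy
Stage III: Drug A 56/128 = 43.8%, the new therapy 90/173 = 52.0% → the new therapy
Overall: Drug A 268/517 = 51.8%, the new therapy 381/810 = 47.0% → Drug A
The new therapy wins each disease group but Drug A wins overall — the comparison reverses. The new therapy's patients skew toward stage IV, which has a lower base rate.

No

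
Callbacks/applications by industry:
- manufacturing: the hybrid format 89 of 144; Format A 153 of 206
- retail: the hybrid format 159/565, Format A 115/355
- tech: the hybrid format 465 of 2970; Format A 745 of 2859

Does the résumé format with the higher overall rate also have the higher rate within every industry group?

Yes

Manufacturing: the hybrid format 89/144 = 61.8%, Format A 153/206 = 74.3% → Format A
Retail: the hybrid format 159/565 = 28.1%, Format A 115/355 = 32.4% → Format A
Tech: the hybrid format 465/2970 = 15.7%, Format A 745/2859 = 26.1% → Format A
Overall: the hybrid format 713/3679 = 19.4%, Format A 1013/3420 = 29.6% → Format A
Format A wins overall and in every industry group — no reversal.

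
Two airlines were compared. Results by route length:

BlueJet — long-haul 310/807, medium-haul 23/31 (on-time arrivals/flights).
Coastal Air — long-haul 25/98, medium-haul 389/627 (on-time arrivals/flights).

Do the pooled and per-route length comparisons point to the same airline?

Long-haul: BlueJet 310/807 = 38.4%, Coastal Air 25/98 = 25.5% → BlueJet
Medium-haul: BlueJet 23/31 = 74.2%, Coastal Air 389/627 = 62.0% → BlueJet
Overall: BlueJet 333/838 = 39.7%, Coastal Air 414/725 = 57.1% → Coastal Air
BlueJet wins each route group but Coastal Air wins overall — the comparison reverses. BlueJet's flights skew toward long-haul, which has a lower base rate.

No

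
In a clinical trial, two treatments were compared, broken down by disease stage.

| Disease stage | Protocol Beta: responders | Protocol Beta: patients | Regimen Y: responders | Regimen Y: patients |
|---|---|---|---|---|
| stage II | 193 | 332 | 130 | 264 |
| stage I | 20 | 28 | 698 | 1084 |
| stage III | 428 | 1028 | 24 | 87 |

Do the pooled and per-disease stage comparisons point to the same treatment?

No

Stage II: Protocol Beta 193/332 = 58.1%, Regimen Y 130/264 = 49.2% → Protocol Beta
Stage I: Protocol Beta 20/28 = 71.4%, Regimen Y 698/1084 = 64.4% → Protocol Beta
Stage III: Protocol Beta 428/1028 = 41.6%, Regimen Y 24/87 = 27.6% → Protocol Beta
Overall: Protocol Beta 641/1388 = 46.2%, Regimen Y 852/1435 = 59.4% → Regimen Y
Protocol Beta wins each disease group but Regimen Y wins overall — the comparison reverses. Protocol Beta's patients skew toward stage III, which has a lower base rate.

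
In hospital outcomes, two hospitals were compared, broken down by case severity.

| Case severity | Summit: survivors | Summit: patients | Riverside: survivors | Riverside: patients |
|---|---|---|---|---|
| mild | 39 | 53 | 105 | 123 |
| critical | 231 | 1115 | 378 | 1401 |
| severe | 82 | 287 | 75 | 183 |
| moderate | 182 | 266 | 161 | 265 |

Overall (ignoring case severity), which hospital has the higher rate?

Riverside

Mild: Summit 39/53 = 73.6%, Riverside 105/123 = 85.4% → Riverside
Critical: Summit 231/1115 = 20.7%, Riverside 378/1401 = 27.0% → Riverside
Severe: Summit 82/287 = 28.6%, Riverside 75/183 = 41.0% → Riverside
Moderate: Summit 182/266 = 68.4%, Riverside 161/265 = 60.8% → Summit
Overall: Summit 534/1721 = 31.0%, Riverside 719/1972 = 36.5% → Riverside
(Neither sweeps every case group, but Riverside has the higher pooled rate.)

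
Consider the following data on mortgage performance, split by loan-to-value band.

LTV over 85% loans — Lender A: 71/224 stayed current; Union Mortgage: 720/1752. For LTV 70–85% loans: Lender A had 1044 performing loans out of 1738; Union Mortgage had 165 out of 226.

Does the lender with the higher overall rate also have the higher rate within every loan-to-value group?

LTV over 85%: Lender A 71/224 = 31.7%, Union Mortgage 720/1752 = 41.1% → Union Mortgage
LTV 70–85%: Lender A 1044/1738 = 60.1%, Union Mortgage 165/226 = 73.0% → Union Mortgage
Overall: Lender A 1115/1962 = 56.8%, Union Mortgage 885/1978 = 44.7% → Lender A
Union Mortgage wins each loan-to-value group but Lender A wins overall — the comparison reverses. Union Mortgage's loans skew toward LTV over 85%, which has a lower base rate.

No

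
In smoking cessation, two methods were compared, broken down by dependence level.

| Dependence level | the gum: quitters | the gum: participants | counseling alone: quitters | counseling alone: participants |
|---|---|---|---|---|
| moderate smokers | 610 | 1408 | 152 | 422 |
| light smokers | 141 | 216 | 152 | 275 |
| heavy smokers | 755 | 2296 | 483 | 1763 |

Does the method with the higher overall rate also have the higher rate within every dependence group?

Yes

Moderate smokers: the gum 610/1408 = 43.3%, counseling alone 152/422 = 36.0% → the gum
Light smokers: the gum 141/216 = 65.3%, counseling alone 152/275 = 55.3% → the gum
Heavy smokers: the gum 755/2296 = 32.9%, counseling alone 483/1763 = 27.4% → the gum
Overall: the gum 1506/3920 = 38.4%, counseling alone 787/2460 = 32.0% → the gum
The gum wins overall and in every dependence group — no reversal.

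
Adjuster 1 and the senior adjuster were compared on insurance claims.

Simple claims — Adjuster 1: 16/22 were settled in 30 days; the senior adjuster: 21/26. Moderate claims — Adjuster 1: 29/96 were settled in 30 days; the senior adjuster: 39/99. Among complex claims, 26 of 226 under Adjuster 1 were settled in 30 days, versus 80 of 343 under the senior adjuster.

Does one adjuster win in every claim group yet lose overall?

Simple: Adjuster 1 16/22 = 72.7%, the senior adjuster 21/26 = 80.8% → the senior adjuster
Moderate: Adjuster 1 29/96 = 30.2%, the senior adjuster 39/99 = 39.4% → the senior adjuster
Complex: Adjuster 1 26/226 = 11.5%, the senior adjuster 80/343 = 23.3% → the senior adjuster
Overall: Adjuster 1 71/344 = 20.6%, the senior adjuster 140/468 = 29.9% → the senior adjuster
The senior adjuster wins overall and in every claim group — no reversal.

No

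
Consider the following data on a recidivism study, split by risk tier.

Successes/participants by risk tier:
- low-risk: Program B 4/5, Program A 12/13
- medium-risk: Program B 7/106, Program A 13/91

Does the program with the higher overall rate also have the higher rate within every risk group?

Low-risk: Program B 4/5 = 80.0%, Program A 12/13 = 92.3% → Program A
Medium-risk: Program B 7/106 = 6.6%, Program A 13/91 = 14.3% → Program A
Overall: Program B 11/111 = 9.9%, Program A 25/104 = 24.0% → Program A
Program A wins overall and in every risk group — no reversal.

Yes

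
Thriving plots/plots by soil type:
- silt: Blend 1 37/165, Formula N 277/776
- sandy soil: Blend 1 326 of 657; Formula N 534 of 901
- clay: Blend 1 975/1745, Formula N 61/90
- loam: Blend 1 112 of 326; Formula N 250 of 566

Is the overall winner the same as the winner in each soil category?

Silt: Blend 1 37/165 = 22.4%, Formula N 277/776 = 35.7% → Formula N
Sandy soil: Blend 1 326/657 = 49.6%, Formula N 534/901 = 59.3% → Formula N
Clay: Blend 1 975/1745 = 55.9%, Formula N 61/90 = 67.8% → Formula N
Loam: Blend 1 112/326 = 34.4%, Formula N 250/566 = 44.2% → Formula N
Overall: Blend 1 1450/2893 = 50.1%, Formula N 1122/2333 = 48.1% → Blend 1
Formula N wins each soil group but Blend 1 wins overall — the comparison reverses. Formula N's plots skew toward silt, which has a lower base rate.

No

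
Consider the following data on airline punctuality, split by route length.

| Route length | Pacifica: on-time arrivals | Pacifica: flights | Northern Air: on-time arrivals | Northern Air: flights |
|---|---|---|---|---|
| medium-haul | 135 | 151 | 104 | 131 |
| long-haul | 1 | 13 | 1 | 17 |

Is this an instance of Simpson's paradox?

No

Medium-haul: Pacifica 135/151 = 89.4%, Northern Air 104/131 = 79.4% → Pacifica
Long-haul: Pacifica 1/13 = 7.7%, Northern Air 1/17 = 5.9% → Pacifica
Overall: Pacifica 136/164 = 82.9%, Northern Air 105/148 = 70.9% → Pacifica
Pacifica wins overall and in every route group — no reversal.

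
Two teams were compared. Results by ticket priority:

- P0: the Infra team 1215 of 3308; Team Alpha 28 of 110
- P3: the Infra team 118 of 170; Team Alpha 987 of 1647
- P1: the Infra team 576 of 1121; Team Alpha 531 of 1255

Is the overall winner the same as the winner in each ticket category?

No

P0: the Infra team 1215/3308 = 36.7%, Team Alpha 28/110 = 25.5% → the Infra team
P3: the Infra team 118/170 = 69.4%, Team Alpha 987/1647 = 59.9% → the Infra team
P1: the Infra team 576/1121 = 51.4%, Team Alpha 531/1255 = 42.3% → the Infra team
Overall: the Infra team 1909/4599 = 41.5%, Team Alpha 1546/3012 = 51.3% → Team Alpha
The Infra team wins each ticket group but Team Alpha wins overall — the comparison reverses. The Infra team's tickets skew toward P0, which has a lower base rate.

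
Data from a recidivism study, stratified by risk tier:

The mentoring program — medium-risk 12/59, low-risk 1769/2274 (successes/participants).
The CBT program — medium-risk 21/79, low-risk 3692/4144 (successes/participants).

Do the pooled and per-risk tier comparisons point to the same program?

Yes

Medium-risk: the mentoring program 12/59 = 20.3%, the CBT program 21/79 = 26.6% → the CBT program
Low-risk: the mentoring program 1769/2274 = 77.8%, the CBT program 3692/4144 = 89.1% → the CBT program
Overall: the mentoring program 1781/2333 = 76.3%, the CBT program 3713/4223 = 87.9% → the CBT program
The CBT program wins overall and in every risk group — no reversal.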